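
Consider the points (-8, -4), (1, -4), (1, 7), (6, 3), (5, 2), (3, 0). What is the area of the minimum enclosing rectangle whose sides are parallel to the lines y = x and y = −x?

115.5

In coordinates u = x + y, v = x − y the rectangle is axis-aligned; the map (x,y)→(u,v) scales areas by 2.
u-values: -12, -3, 8, 9, 7, 3; range = 9 − (-12) = 21.
v-values: -4, 5, -6, 3, 3, 3; range = 5 − (-6) = 11.
Area = (21 × 11) / 2 = 115.5.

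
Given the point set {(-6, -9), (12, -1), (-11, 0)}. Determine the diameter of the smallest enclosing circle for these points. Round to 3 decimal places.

Call the three points A, B, C in the order given.
Side lengths²: AB² = 388, AC² = 106, BC² = 530.
Since BC² = 530 ≥ 388 + 106 = 494, the angle opposite BC is not acute, so the smallest enclosing circle has BC as diameter.
Centre = midpoint of BC = (0.5, -0.5), r² = 530/4 = 132.5.
Diameter = 2r = 2√(132.5) ≈ 23.022.

23.022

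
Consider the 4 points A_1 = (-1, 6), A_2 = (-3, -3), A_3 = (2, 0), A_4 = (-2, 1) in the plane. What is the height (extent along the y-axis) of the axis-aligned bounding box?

9

max y = 6, min y = -3, so height = 9.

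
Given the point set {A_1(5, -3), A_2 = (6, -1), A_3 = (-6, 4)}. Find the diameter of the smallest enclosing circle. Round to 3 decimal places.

13.069

Side lengths²: A_1A_2² = 5, A_1A_3² = 170, A_2A_3² = 169.
Since A_1A_3² = 170 < 169 + 5 = 174, the triangle is acute, so the smallest enclosing circle is the circumcircle.
Circumcentre = (-15/58, 51/58), r² = 71825/1682.
Diameter = 2r = 2√(71825/1682) ≈ 13.069.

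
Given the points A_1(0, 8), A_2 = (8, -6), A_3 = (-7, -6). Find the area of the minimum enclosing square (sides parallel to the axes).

The bounding box has width 15 and height 14.
An axis-aligned square enclosing the set must have side ≥ max(width, height).
So the minimum side is max(15, 14) = 15.
Area = 15² = 225.

225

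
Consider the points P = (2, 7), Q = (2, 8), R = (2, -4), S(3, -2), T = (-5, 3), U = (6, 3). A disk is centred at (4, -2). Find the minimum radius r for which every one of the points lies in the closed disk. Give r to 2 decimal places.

10.30

The required radius is the distance from (4, -2) to the farthest point.
Squared distances: 85, 104, 8, 1, 106, 29.
Maximum is 106, attained at T.
r = √106 ≈ 10.30.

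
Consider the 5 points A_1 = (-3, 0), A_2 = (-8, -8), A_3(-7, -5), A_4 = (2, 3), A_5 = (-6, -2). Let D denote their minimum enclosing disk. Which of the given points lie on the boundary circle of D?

A_2, A_4

A smallest enclosing disk is always determined by at most three of the input points on its boundary.
The farthest pair is A_2–A_4 with squared distance 221. The circle on this segment as diameter has centre (-3, -2.5) and r² = 221/4 = 55.25.
Check A_1: distance² to centre = 6.25 ≤ 55.25, so it lies inside.
All remaining points lie in this disk, and no smaller disk contains both endpoints, so this is the minimum enclosing circle.
The points at distance exactly r from the centre are A_2, A_4 — 2 points.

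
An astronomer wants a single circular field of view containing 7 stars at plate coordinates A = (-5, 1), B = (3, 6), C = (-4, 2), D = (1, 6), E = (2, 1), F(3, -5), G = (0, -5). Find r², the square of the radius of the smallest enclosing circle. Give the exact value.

34.765625

By Welzl's lemma the MEC is supported by two points (diametrically opposite) or three points (on a circumcircle).
The minimum enclosing circle is determined by three boundary points: A, B, F.
Their circumcentre is (0.875, 0.5) with r² = 34.765625.
The farthest remaining point G is at distance² 31.015625 ≤ 34.765625.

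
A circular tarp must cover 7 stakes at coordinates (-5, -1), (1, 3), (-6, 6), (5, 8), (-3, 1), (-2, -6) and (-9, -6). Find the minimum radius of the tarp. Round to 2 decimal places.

The minimum enclosing circle of a finite set is fixed by two of the points (as a diameter) or three (as a circumcircle).
The farthest pair is (5, 8)–(-9, -6) with squared distance 392. The circle on this segment as diameter has centre (-2, 1) and r² = 392/4 = 98.
Check (-5, -1): distance² to centre = 13 ≤ 98, so it lies inside.
All remaining points lie in this disk, and no smaller disk contains both endpoints, so this is the minimum enclosing circle.
r = √98 ≈ 9.90.

9.90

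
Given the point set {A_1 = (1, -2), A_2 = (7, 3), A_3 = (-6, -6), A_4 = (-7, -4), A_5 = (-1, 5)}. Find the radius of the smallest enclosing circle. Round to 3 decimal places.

7.906

The farthest pair is A_2–A_3 with squared distance 250. The circle on this segment as diameter has centre (0.5, -1.5) and r² = 250/4 = 62.5.
Check A_1: distance² to centre = 0.5 ≤ 62.5, so it lies inside.
All remaining points lie in this disk, and no smaller disk contains both endpoints, so this is the minimum enclosing circle.
r = √(62.5) ≈ 7.906.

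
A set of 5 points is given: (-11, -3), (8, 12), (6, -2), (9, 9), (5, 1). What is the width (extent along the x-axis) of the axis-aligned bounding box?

max x = 9, min x = -11, so width = 20.

20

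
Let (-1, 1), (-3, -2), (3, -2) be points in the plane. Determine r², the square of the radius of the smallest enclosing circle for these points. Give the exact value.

325/36

Call the three points A, B, C in the order given.
Side lengths²: AB² = 13, AC² = 25, BC² = 36.
Since BC² = 36 < 25 + 13 = 38, the triangle is acute, so the smallest enclosing circle is the circumcircle.
Circumcentre = (0, -11/6), r² = 325/36.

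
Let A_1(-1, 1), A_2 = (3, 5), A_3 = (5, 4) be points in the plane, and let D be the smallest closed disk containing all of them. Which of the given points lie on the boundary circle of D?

Side lengths²: A_1A_2² = 32, A_1A_3² = 45, A_2A_3² = 5.
Since A_1A_3² = 45 ≥ 32 + 5 = 37, the angle opposite A_1A_3 is not acute, so the smallest enclosing circle has A_1A_3 as diameter.
Centre = midpoint of A_1A_3 = (2, 2.5), r² = 45/4 = 11.25.
The points at distance exactly r from the centre are A_1, A_3 — 2 points.

A_1, A_3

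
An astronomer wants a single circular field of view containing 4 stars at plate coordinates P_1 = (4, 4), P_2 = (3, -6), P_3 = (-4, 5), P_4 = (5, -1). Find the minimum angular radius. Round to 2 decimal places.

6.52

The farthest pair is P_2–P_3 with squared distance 170. The circle on this segment as diameter has centre (-0.5, -0.5) and r² = 170/4 = 42.5.
Check P_1: distance² to centre = 40.5 ≤ 42.5, so it lies inside.
All remaining points lie in this disk, and no smaller disk contains both endpoints, so this is the minimum enclosing circle.
r = √(42.5) ≈ 6.52.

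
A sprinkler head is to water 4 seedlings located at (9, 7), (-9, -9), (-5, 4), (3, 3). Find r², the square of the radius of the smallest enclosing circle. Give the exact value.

The farthest pair is (9, 7)–(-9, -9) with squared distance 580. The circle on this segment as diameter has centre (0, -1) and r² = 580/4 = 145.
Check (-5, 4): distance² to centre = 50 ≤ 145, so it lies inside.
All remaining points lie in this disk, and no smaller disk contains both endpoints, so this is the minimum enclosing circle.

145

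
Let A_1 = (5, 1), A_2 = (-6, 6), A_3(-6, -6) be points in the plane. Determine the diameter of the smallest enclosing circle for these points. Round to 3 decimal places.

14.322

Side lengths²: A_1A_2² = 146, A_1A_3² = 170, A_2A_3² = 144.
Since A_1A_3² = 170 < 146 + 144 = 290, the triangle is acute, so the smallest enclosing circle is the circumcircle.
Circumcentre = (-23/11, 0), r² = 6205/121.
Diameter = 2r = 2√(6205/121) ≈ 14.322.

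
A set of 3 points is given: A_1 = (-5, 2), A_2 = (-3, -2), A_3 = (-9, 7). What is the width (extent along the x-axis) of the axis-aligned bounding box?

max x = -3, min x = -9, so width = 6.

6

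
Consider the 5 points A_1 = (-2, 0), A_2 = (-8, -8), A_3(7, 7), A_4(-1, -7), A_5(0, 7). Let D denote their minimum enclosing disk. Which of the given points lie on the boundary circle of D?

A smallest enclosing disk is always determined by at most three of the input points on its boundary.
The farthest pair is A_2–A_3 with squared distance 450. The circle on this segment as diameter has centre (-0.5, -0.5) and r² = 450/4 = 112.5.
Check A_1: distance² to centre = 2.5 ≤ 112.5, so it lies inside.
All remaining points lie in this disk, and no smaller disk contains both endpoints, so this is the minimum enclosing circle.
The points at distance exactly r from the centre are A_2, A_3 — 2 points.

A_2, A_3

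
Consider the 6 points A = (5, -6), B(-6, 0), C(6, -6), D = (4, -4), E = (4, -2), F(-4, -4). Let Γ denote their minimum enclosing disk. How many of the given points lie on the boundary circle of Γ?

2

The minimum enclosing circle of a finite set is fixed by two of the points (as a diameter) or three (as a circumcircle).
The farthest pair is B–C with squared distance 180. The circle on this segment as diameter has centre (0, -3) and r² = 180/4 = 45.
Check A: distance² to centre = 34 ≤ 45, so it lies inside.
All remaining points lie in this disk, and no smaller disk contains both endpoints, so this is the minimum enclosing circle.
The points at distance exactly r from the centre are B, C — 2 points.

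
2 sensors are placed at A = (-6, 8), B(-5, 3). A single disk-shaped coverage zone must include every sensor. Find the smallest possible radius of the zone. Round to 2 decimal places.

2.55

The smallest circle enclosing two points has them as diameter endpoints.
Centre = midpoint = (-5.5, 5.5); r² = |AB|²/4 = 26/4 = 6.5.
r = √(6.5) ≈ 2.55.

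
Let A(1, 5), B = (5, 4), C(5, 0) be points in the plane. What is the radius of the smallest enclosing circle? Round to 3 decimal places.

3.202

Side lengths²: AB² = 17, AC² = 41, BC² = 16.
Since AC² = 41 ≥ 17 + 16 = 33, the angle opposite AC is not acute, so the smallest enclosing circle has AC as diameter.
Centre = midpoint of AC = (3, 2.5), r² = 41/4 = 10.25.
r = √(10.25) ≈ 3.202.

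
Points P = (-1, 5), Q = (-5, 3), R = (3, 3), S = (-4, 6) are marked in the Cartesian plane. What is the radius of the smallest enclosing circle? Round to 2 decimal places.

The minimum enclosing circle is determined by three boundary points: Q, R, S.
Their circumcentre is (-1, 10/3) with r² = 145/9.
The farthest remaining point P is at distance² 25/9 ≤ 145/9.
r = √(145/9) ≈ 4.01.

4.01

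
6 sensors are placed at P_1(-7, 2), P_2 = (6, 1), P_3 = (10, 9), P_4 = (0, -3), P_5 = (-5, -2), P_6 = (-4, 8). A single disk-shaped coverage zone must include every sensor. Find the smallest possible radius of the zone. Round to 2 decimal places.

The minimum enclosing circle is determined by three boundary points: P_1, P_3, P_5.
Their circumcentre is (86/41, 166/41) with r² = 146185/1681.
The farthest remaining point P_4 is at distance² 90917/1681 ≤ 146185/1681.
r = √(146185/1681) ≈ 9.33.

9.33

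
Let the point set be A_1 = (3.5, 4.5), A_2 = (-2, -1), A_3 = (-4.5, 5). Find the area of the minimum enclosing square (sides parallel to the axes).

The bounding box has width 8 and height 6.
An axis-aligned square enclosing the set must have side ≥ max(width, height).
So the minimum side is max(8, 6) = 8.
Area = 8² = 64.

64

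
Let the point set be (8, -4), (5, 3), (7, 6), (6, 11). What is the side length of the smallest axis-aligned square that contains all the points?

The bounding box has width 3 and height 15.
An axis-aligned square enclosing the set must have side ≥ max(width, height).
So the minimum side is max(3, 15) = 15.

15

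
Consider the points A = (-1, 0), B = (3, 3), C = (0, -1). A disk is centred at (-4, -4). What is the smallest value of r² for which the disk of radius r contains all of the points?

98

The required radius is the distance from (-4, -4) to the farthest point.
Squared distances: 25, 98, 25.
Maximum is 98, attained at B.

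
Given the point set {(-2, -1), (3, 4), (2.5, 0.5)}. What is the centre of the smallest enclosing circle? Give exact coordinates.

Call the three points A, B, C in the order given.
Side lengths²: AB² = 50, AC² = 22.5, BC² = 12.5.
Since AB² = 50 ≥ 22.5 + 12.5 = 35, the angle opposite AB is not acute, so the smallest enclosing circle has AB as diameter.
Centre = midpoint of AB = (0.5, 1.5), r² = 50/4 = 12.5.
Centre = (0.5, 1.5).

(0.5, 1.5)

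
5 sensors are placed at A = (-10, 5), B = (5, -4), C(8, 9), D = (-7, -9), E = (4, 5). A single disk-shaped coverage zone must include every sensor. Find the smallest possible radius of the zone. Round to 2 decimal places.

A smallest enclosing disk is always determined by at most three of the input points on its boundary.
The farthest pair is C–D with squared distance 549. The circle on this segment as diameter has centre (0.5, 0) and r² = 549/4 = 137.25.
Check A: distance² to centre = 135.25 ≤ 137.25, so it lies inside.
All remaining points lie in this disk, and no smaller disk contains both endpoints, so this is the minimum enclosing circle.
r = √(137.25) ≈ 11.72.

11.72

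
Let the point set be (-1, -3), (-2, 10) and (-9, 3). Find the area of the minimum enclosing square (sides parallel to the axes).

169

The bounding box has width 8 and height 13.
An axis-aligned square enclosing the set must have side ≥ max(width, height).
So the minimum side is max(8, 13) = 13.
Area = 13² = 169.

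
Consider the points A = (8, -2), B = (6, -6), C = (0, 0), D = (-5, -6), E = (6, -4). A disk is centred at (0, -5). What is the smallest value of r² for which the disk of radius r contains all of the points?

The required radius is the distance from (0, -5) to the farthest point.
Squared distances: 73, 37, 25, 26, 37.
Maximum is 73, attained at A.

73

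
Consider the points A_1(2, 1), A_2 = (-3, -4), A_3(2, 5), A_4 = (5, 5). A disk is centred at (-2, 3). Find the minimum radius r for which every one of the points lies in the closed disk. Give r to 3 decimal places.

The required radius is the distance from (-2, 3) to the farthest point.
Squared distances: 20, 50, 20, 53.
Maximum is 53, attained at A_4.
r = √53 ≈ 7.280.

7.280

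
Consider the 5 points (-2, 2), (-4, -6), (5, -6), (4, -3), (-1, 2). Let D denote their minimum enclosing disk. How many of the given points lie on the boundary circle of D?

The minimum enclosing circle is determined by three boundary points: (-2, 2), (-4, -6), (5, -6).
Their circumcentre is (0.5, -2.875) with r² = 30.015625.
The farthest remaining point (-1, 2) is at distance² 26.015625 ≤ 30.015625.
The points at distance exactly r from the centre are (-2, 2), (-4, -6), (5, -6) — 3 points.

3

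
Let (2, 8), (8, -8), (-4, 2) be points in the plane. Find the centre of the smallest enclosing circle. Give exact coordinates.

(47/11, -3/11)

Call the three points A, B, C in the order given.
Side lengths²: AB² = 292, AC² = 72, BC² = 244.
Since AB² = 292 < 244 + 72 = 316, the triangle is acute, so the smallest enclosing circle is the circumcircle.
Circumcentre = (47/11, -3/11), r² = 8906/121.
Centre = (47/11, -3/11).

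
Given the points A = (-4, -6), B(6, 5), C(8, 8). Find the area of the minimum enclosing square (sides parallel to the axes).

196

The bounding box has width 12 and height 14.
An axis-aligned square enclosing the set must have side ≥ max(width, height).
So the minimum side is max(12, 14) = 14.
Area = 14² = 196.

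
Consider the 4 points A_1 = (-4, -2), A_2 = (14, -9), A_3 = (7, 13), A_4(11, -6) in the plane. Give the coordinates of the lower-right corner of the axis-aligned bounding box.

x-range [-4, 14], y-range [-9, 13].
The lower-right corner is (14, -9).

(14, -9)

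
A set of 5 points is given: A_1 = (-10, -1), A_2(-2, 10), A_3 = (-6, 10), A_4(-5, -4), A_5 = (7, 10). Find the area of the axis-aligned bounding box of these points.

x ranges over [-10, 7], width 17.
y ranges over [-4, 10], height 14.
Area = 17 × 14 = 238.

238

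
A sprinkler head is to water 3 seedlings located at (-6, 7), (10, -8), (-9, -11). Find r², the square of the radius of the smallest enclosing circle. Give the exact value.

Call the three points A, B, C in the order given.
Side lengths²: AB² = 481, AC² = 333, BC² = 370.
Since AB² = 481 < 370 + 333 = 703, the triangle is acute, so the smallest enclosing circle is the circumcircle.
Circumcentre = (-0.5, -19/6), r² = 2405/18.

2405/18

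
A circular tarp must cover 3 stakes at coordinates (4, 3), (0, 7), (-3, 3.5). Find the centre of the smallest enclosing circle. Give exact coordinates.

Call the three points A, B, C in the order given.
Side lengths²: AB² = 32, AC² = 49.25, BC² = 21.25.
Since AC² = 49.25 < 32 + 21.25 = 53.25, the triangle is acute, so the smallest enclosing circle is the circumcircle.
Circumcentre = (27/52, 183/52), r² = 16745/1352.
Centre = (27/52, 183/52).

(27/52, 183/52)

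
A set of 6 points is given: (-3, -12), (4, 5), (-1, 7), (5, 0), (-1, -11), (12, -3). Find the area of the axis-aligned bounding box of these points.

285

x ranges over [-3, 12], width 15.
y ranges over [-12, 7], height 19.
Area = 15 × 19 = 285.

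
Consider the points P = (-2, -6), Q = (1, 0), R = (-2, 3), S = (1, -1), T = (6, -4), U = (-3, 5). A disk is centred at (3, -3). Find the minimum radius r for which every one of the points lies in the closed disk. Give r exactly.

The required radius is the distance from (3, -3) to the farthest point.
Squared distances: 34, 13, 61, 8, 10, 100.
Maximum is 100, attained at U.
r = √100 = 10.

10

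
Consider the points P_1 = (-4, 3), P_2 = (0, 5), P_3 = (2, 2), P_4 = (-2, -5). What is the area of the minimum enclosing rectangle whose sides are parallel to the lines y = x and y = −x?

In coordinates u = x + y, v = x − y the rectangle is axis-aligned; the map (x,y)→(u,v) scales areas by 2.
u-values: -1, 5, 4, -7; range = 5 − (-7) = 12.
v-values: -7, -5, 0, 3; range = 3 − (-7) = 10.
Area = (12 × 10) / 2 = 60.

60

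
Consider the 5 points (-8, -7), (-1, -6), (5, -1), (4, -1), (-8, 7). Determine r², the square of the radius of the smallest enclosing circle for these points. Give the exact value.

47765/676

The minimum enclosing circle of a finite set is fixed by two of the points (as a diameter) or three (as a circumcircle).
The minimum enclosing circle is determined by three boundary points: (-8, -7), (5, -1), (-8, 7).
Their circumcentre is (-87/26, 0) with r² = 47765/676.
The farthest remaining point (4, -1) is at distance² 37157/676 ≤ 47765/676.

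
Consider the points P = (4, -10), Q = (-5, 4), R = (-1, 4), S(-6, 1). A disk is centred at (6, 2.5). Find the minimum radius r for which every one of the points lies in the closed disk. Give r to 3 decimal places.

The required radius is the distance from (6, 2.5) to the farthest point.
Squared distances: 160.25, 123.25, 51.25, 146.25.
Maximum is 160.25, attained at P.
r = √(160.25) ≈ 12.659.

12.659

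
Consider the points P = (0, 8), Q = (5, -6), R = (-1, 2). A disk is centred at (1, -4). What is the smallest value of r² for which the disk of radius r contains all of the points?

145

The required radius is the distance from (1, -4) to the farthest point.
Squared distances: 145, 20, 40.
Maximum is 145, attained at P.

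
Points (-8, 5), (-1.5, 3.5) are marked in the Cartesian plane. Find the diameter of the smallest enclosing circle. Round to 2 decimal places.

6.67

The smallest circle enclosing two points has them as diameter endpoints.
Centre = midpoint = (-4.75, 4.25); r² = |(-8, 5)−(-1.5, 3.5)|²/4 = 44.5/4 = 11.125.
Diameter = 2r = 2√(11.125) ≈ 6.67.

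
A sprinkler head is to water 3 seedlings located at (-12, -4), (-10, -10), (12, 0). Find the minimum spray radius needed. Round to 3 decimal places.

12.233

Call the three points A, B, C in the order given.
Side lengths²: AB² = 40, AC² = 592, BC² = 584.
Since AC² = 592 < 584 + 40 = 624, the triangle is acute, so the smallest enclosing circle is the circumcircle.
Circumcentre = (4/19, -62/19), r² = 54020/361.
r = √(54020/361) ≈ 12.233.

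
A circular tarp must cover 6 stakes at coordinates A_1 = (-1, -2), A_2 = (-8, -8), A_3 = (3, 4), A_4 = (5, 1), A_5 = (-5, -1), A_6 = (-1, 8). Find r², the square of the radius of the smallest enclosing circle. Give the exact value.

129625/1682

By Welzl's lemma the MEC is supported by two points (diametrically opposite) or three points (on a circumcircle).
The minimum enclosing circle is determined by three boundary points: A_2, A_4, A_6.
Their circumcentre is (-213/58, -21/58) with r² = 129625/1682.
The farthest remaining point A_3 is at distance² 106889/1682 ≤ 129625/1682.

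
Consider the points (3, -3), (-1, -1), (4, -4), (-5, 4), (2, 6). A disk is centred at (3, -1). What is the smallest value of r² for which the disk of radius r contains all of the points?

89

The required radius is the distance from (3, -1) to the farthest point.
Squared distances: 4, 16, 10, 89, 50.
Maximum is 89, attained at (-5, 4).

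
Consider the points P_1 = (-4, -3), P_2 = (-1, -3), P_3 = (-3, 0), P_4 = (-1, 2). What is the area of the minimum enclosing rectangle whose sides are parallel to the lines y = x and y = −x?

In coordinates u = x + y, v = x − y the rectangle is axis-aligned; the map (x,y)→(u,v) scales areas by 2.
u-values: -7, -4, -3, 1; range = 1 − (-7) = 8.
v-values: -1, 2, -3, -3; range = 2 − (-3) = 5.
Area = (8 × 5) / 2 = 20.

20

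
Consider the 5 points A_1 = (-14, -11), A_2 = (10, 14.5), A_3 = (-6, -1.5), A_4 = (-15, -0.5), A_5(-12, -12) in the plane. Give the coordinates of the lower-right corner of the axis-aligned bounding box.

(10, -12)

x-range [-15, 10], y-range [-12, 14.5].
The lower-right corner is (10, -12).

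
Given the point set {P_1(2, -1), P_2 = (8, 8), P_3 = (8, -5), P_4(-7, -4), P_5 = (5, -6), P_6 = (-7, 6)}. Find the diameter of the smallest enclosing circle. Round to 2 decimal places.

19.25

The minimum enclosing circle of a finite set is fixed by two of the points (as a diameter) or three (as a circumcircle).
The minimum enclosing circle is determined by three boundary points: P_2, P_3, P_4.
Their circumcentre is (0.9, 1.5) with r² = 92.66.
The farthest remaining point P_6 is at distance² 82.66 ≤ 92.66.
Diameter = 2r = 2√(92.66) ≈ 19.25.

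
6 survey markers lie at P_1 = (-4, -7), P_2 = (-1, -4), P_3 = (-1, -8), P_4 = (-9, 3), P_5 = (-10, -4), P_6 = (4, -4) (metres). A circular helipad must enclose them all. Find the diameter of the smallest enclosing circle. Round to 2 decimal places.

14.91

The minimum enclosing circle is determined by three boundary points: P_4, P_5, P_6.
Their circumcentre is (-3, -10/7) with r² = 2725/49.
The farthest remaining point P_3 is at distance² 2312/49 ≤ 2725/49.
Diameter = 2r = 2√(2725/49) ≈ 14.91.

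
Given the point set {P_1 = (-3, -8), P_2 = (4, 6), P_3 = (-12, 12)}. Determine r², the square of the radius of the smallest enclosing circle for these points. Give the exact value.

175565/1444

Side lengths²: P_1P_2² = 245, P_1P_3² = 481, P_2P_3² = 292.
Since P_1P_3² = 481 < 292 + 245 = 537, the triangle is acute, so the smallest enclosing circle is the circumcircle.
Circumcentre = (-245/38, 47/19), r² = 175565/1444.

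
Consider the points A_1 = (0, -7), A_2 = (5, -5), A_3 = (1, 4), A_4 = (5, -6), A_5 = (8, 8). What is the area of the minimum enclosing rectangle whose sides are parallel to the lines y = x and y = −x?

161

In coordinates u = x + y, v = x − y the rectangle is axis-aligned; the map (x,y)→(u,v) scales areas by 2.
u-values: -7, 0, 5, -1, 16; range = 16 − (-7) = 23.
v-values: 7, 10, -3, 11, 0; range = 11 − (-3) = 14.
Area = (23 × 14) / 2 = 161.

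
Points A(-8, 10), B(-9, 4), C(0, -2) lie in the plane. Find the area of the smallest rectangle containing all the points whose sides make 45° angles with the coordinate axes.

70

In coordinates u = x + y, v = x − y the rectangle is axis-aligned; the map (x,y)→(u,v) scales areas by 2.
u-values: 2, -5, -2; range = 2 − (-5) = 7.
v-values: -18, -13, 2; range = 2 − (-18) = 20.
Area = (7 × 20) / 2 = 70.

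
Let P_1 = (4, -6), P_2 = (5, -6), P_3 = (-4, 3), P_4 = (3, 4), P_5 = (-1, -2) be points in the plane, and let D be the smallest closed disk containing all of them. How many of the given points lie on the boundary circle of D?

A smallest enclosing disk is always determined by at most three of the input points on its boundary.
The farthest pair is P_2–P_3 with squared distance 162. The circle on this segment as diameter has centre (0.5, -1.5) and r² = 162/4 = 40.5.
Check P_1: distance² to centre = 32.5 ≤ 40.5, so it lies inside.
All remaining points lie in this disk, and no smaller disk contains both endpoints, so this is the minimum enclosing circle.
The points at distance exactly r from the centre are P_2, P_3 — 2 points.

2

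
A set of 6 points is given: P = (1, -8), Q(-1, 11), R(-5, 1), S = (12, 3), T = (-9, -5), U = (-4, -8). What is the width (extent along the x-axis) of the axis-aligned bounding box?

21

max x = 12, min x = -9, so width = 21.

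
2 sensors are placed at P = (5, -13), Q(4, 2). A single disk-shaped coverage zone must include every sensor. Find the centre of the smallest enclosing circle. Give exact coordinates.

(4.5, -5.5)

The smallest circle enclosing two points has them as diameter endpoints.
Centre = midpoint = (4.5, -5.5); r² = |PQ|²/4 = 226/4 = 56.5.
Centre = (4.5, -5.5).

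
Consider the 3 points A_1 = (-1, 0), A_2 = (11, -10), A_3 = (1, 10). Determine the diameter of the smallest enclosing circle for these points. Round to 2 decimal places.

22.36

Side lengths²: A_1A_2² = 244, A_1A_3² = 104, A_2A_3² = 500.
Since A_2A_3² = 500 ≥ 244 + 104 = 348, the angle opposite A_2A_3 is not acute, so the smallest enclosing circle has A_2A_3 as diameter.
Centre = midpoint of A_2A_3 = (6, 0), r² = 500/4 = 125.
Diameter = 2r = 2√125 ≈ 22.36.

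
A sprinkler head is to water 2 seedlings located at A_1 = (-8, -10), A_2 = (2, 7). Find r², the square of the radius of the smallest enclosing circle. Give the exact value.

The smallest circle enclosing two points has them as diameter endpoints.
Centre = midpoint = (-3, -1.5); r² = |A_1A_2|²/4 = 389/4 = 97.25.

97.25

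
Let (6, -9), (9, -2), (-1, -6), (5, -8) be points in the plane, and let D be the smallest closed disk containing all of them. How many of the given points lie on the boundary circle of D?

3

The minimum enclosing circle of a finite set is fixed by two of the points (as a diameter) or three (as a circumcircle).
The farthest pair is (9, -2)–(-1, -6) with squared distance 116. The circle on this segment as diameter has centre (4, -4) and r² = 116/4 = 29.
Check (6, -9): distance² to centre = 29 ≤ 29, so it lies inside.
All remaining points lie in this disk, and no smaller disk contains both endpoints, so this is the minimum enclosing circle.
The points at distance exactly r from the centre are (6, -9), (9, -2), (-1, -6) — 3 points.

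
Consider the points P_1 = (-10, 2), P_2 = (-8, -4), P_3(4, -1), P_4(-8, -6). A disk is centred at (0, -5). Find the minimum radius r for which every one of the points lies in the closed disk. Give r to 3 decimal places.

12.207

The required radius is the distance from (0, -5) to the farthest point.
Squared distances: 149, 65, 32, 65.
Maximum is 149, attained at P_1.
r = √149 ≈ 12.207.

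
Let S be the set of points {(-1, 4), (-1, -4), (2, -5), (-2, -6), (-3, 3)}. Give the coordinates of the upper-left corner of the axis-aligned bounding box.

(-3, 4)

x-range [-3, 2], y-range [-6, 4].
The upper-left corner is (-3, 4).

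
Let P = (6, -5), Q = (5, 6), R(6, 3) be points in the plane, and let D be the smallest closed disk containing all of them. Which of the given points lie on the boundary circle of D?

Side lengths²: PQ² = 122, PR² = 64, QR² = 10.
Since PQ² = 122 ≥ 64 + 10 = 74, the angle opposite PQ is not acute, so the smallest enclosing circle has PQ as diameter.
Centre = midpoint of PQ = (5.5, 0.5), r² = 122/4 = 30.5.
The points at distance exactly r from the centre are P, Q — 2 points.

P, Q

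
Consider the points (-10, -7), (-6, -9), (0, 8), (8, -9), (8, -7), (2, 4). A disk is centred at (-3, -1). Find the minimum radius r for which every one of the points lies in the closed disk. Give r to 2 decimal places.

13.60

The required radius is the distance from (-3, -1) to the farthest point.
Squared distances: 85, 73, 90, 185, 157, 50.
Maximum is 185, attained at (8, -9).
r = √185 ≈ 13.60.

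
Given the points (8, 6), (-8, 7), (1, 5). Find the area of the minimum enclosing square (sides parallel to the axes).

The bounding box has width 16 and height 2.
An axis-aligned square enclosing the set must have side ≥ max(width, height).
So the minimum side is max(16, 2) = 16.
Area = 16² = 256.

256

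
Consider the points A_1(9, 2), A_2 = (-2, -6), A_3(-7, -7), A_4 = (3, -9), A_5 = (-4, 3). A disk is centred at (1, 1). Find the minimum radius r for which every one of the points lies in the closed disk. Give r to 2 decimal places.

11.31

The required radius is the distance from (1, 1) to the farthest point.
Squared distances: 65, 58, 128, 104, 29.
Maximum is 128, attained at A_3.
r = √128 ≈ 11.31.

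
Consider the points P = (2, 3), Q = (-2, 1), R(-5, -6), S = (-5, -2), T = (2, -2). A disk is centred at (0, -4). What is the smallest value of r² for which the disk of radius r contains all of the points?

53

The required radius is the distance from (0, -4) to the farthest point.
Squared distances: 53, 29, 29, 29, 8.
Maximum is 53, attained at P.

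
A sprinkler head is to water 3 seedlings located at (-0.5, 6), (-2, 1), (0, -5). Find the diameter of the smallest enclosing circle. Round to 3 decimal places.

Call the three points A, B, C in the order given.
Side lengths²: AB² = 27.25, AC² = 121.25, BC² = 40.
Since AC² = 121.25 ≥ 40 + 27.25 = 67.25, the angle opposite AC is not acute, so the smallest enclosing circle has AC as diameter.
Centre = midpoint of AC = (-0.25, 0.5), r² = 121.25/4 = 30.3125.
Diameter = 2r = 2√(30.3125) ≈ 11.011.

11.011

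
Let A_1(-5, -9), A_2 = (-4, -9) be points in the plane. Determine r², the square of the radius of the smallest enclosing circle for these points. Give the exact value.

0.25

The smallest circle enclosing two points has them as diameter endpoints.
Centre = midpoint = (-4.5, -9); r² = |A_1A_2|²/4 = 1/4 = 0.25.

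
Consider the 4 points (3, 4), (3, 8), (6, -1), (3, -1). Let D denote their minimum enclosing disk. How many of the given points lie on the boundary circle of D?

3

The minimum enclosing circle of a finite set is fixed by two of the points (as a diameter) or three (as a circumcircle).
The farthest pair is (3, 8)–(6, -1) with squared distance 90. The circle on this segment as diameter has centre (4.5, 3.5) and r² = 90/4 = 22.5.
Check (3, 4): distance² to centre = 2.5 ≤ 22.5, so it lies inside.
All remaining points lie in this disk, and no smaller disk contains both endpoints, so this is the minimum enclosing circle.
The points at distance exactly r from the centre are (3, 8), (6, -1), (3, -1) — 3 points.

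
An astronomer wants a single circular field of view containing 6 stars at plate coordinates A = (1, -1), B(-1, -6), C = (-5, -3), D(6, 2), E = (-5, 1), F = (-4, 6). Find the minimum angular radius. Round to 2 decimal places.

The minimum enclosing circle of a finite set is fixed by two of the points (as a diameter) or three (as a circumcircle).
The minimum enclosing circle is determined by three boundary points: B, D, F.
Their circumcentre is (-7/18, 19/36) with r² = 55709/1296.
The farthest remaining point C is at distance² 43685/1296 ≤ 55709/1296.
r = √(55709/1296) ≈ 6.56.

6.56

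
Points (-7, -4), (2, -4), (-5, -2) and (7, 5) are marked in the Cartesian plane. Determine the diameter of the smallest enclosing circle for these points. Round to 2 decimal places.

16.64

A smallest enclosing disk is always determined by at most three of the input points on its boundary.
The farthest pair is (-7, -4)–(7, 5) with squared distance 277. The circle on this segment as diameter has centre (0, 0.5) and r² = 277/4 = 69.25.
Check (2, -4): distance² to centre = 24.25 ≤ 69.25, so it lies inside.
All remaining points lie in this disk, and no smaller disk contains both endpoints, so this is the minimum enclosing circle.
Diameter = 2r = 2√(69.25) ≈ 16.64.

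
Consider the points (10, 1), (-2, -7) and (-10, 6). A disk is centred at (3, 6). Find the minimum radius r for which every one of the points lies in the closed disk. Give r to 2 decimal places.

13.93

The required radius is the distance from (3, 6) to the farthest point.
Squared distances: 74, 194, 169.
Maximum is 194, attained at (-2, -7).
r = √194 ≈ 13.93.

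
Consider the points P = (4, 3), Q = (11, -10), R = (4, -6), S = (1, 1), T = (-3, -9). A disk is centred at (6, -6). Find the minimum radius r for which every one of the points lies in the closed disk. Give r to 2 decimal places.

9.49

The required radius is the distance from (6, -6) to the farthest point.
Squared distances: 85, 41, 4, 74, 90.
Maximum is 90, attained at T.
r = √90 ≈ 9.49.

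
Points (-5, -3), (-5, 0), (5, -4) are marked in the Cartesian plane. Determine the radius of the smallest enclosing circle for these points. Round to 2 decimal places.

Call the three points A, B, C in the order given.
Side lengths²: AB² = 9, AC² = 101, BC² = 116.
Since BC² = 116 ≥ 101 + 9 = 110, the angle opposite BC is not acute, so the smallest enclosing circle has BC as diameter.
Centre = midpoint of BC = (0, -2), r² = 116/4 = 29.
r = √29 ≈ 5.39.

5.39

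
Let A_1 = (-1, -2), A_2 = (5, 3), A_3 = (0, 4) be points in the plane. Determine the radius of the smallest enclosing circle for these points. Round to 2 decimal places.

3.91

Side lengths²: A_1A_2² = 61, A_1A_3² = 37, A_2A_3² = 26.
Since A_1A_2² = 61 < 37 + 26 = 63, the triangle is acute, so the smallest enclosing circle is the circumcircle.
Circumcentre = (119/62, 37/62), r² = 29341/1922.
r = √(29341/1922) ≈ 3.91.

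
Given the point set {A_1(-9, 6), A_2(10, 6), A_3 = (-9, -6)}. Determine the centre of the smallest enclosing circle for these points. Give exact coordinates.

Side lengths²: A_1A_2² = 361, A_1A_3² = 144, A_2A_3² = 505.
Since A_2A_3² = 505 ≥ 361 + 144 = 505, the angle opposite A_2A_3 is not acute, so the smallest enclosing circle has A_2A_3 as diameter.
Centre = midpoint of A_2A_3 = (0.5, 0), r² = 505/4 = 126.25.
Centre = (0.5, 0).

(0.5, 0)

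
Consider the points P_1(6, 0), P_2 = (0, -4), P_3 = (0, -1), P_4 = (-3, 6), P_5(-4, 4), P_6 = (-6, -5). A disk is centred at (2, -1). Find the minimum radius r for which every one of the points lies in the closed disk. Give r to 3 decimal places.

The required radius is the distance from (2, -1) to the farthest point.
Squared distances: 17, 13, 4, 74, 61, 80.
Maximum is 80, attained at P_6.
r = √80 ≈ 8.944.

8.944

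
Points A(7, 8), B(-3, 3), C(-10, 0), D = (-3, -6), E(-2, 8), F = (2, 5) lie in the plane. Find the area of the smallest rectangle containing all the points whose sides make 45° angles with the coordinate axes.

In coordinates u = x + y, v = x − y the rectangle is axis-aligned; the map (x,y)→(u,v) scales areas by 2.
u-values: 15, 0, -10, -9, 6, 7; range = 15 − (-10) = 25.
v-values: -1, -6, -10, 3, -10, -3; range = 3 − (-10) = 13.
Area = (25 × 13) / 2 = 162.5.

162.5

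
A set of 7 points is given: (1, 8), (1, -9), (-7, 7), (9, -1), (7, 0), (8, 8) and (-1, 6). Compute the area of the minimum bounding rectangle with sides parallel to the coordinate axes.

272

x ranges over [-7, 9], width 16.
y ranges over [-9, 8], height 17.
Area = 16 × 17 = 272.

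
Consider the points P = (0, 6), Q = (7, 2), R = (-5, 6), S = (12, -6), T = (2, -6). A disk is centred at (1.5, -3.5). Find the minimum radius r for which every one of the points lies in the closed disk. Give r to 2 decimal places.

The required radius is the distance from (1.5, -3.5) to the farthest point.
Squared distances: 92.5, 60.5, 132.5, 116.5, 6.5.
Maximum is 132.5, attained at R.
r = √(132.5) ≈ 11.51.

11.51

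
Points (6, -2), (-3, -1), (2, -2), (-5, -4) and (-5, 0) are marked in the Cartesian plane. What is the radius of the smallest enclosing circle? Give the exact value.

125/22

The minimum enclosing circle is determined by three boundary points: (6, -2), (-5, -4), (-5, 0).
Their circumcentre is (7/22, -2) with r² = 15625/484.
The farthest remaining point (-3, -1) is at distance² 5813/484 ≤ 15625/484.
r = √(15625/484) = 125/22.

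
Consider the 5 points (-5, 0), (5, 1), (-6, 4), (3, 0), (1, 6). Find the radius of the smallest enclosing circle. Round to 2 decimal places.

The minimum enclosing circle of a finite set is fixed by two of the points (as a diameter) or three (as a circumcircle).
The farthest pair is (5, 1)–(-6, 4) with squared distance 130. The circle on this segment as diameter has centre (-0.5, 2.5) and r² = 130/4 = 32.5.
Check (-5, 0): distance² to centre = 26.5 ≤ 32.5, so it lies inside.
All remaining points lie in this disk, and no smaller disk contains both endpoints, so this is the minimum enclosing circle.
r = √(32.5) ≈ 5.70.

5.70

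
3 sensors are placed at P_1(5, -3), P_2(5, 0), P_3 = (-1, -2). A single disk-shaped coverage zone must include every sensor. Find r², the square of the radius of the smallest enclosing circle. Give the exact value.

185/18

Side lengths²: P_1P_2² = 9, P_1P_3² = 37, P_2P_3² = 40.
Since P_2P_3² = 40 < 37 + 9 = 46, the triangle is acute, so the smallest enclosing circle is the circumcircle.
Circumcentre = (13/6, -1.5), r² = 185/18.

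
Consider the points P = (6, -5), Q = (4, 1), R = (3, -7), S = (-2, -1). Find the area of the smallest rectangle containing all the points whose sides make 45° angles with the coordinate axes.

In coordinates u = x + y, v = x − y the rectangle is axis-aligned; the map (x,y)→(u,v) scales areas by 2.
u-values: 1, 5, -4, -3; range = 5 − (-4) = 9.
v-values: 11, 3, 10, -1; range = 11 − (-1) = 12.
Area = (9 × 12) / 2 = 54.

54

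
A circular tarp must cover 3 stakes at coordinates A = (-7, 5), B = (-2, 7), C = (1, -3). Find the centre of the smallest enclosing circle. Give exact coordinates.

(-37/14, 19/14)

Side lengths²: AB² = 29, AC² = 128, BC² = 109.
Since AC² = 128 < 109 + 29 = 138, the triangle is acute, so the smallest enclosing circle is the circumcircle.
Circumcentre = (-37/14, 19/14), r² = 3161/98.
Centre = (-37/14, 19/14).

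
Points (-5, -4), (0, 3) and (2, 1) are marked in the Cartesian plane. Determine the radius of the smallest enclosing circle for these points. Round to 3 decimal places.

4.360

Call the three points A, B, C in the order given.
Side lengths²: AB² = 74, AC² = 74, BC² = 8.
Since AC² = 74 < 74 + 8 = 82, the triangle is acute, so the smallest enclosing circle is the circumcircle.
Circumcentre = (-23/12, -11/12), r² = 1369/72.
r = √(1369/72) ≈ 4.360.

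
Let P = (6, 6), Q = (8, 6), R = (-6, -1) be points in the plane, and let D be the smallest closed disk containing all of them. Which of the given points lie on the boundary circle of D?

Side lengths²: PQ² = 4, PR² = 193, QR² = 245.
Since QR² = 245 ≥ 193 + 4 = 197, the angle opposite QR is not acute, so the smallest enclosing circle has QR as diameter.
Centre = midpoint of QR = (1, 2.5), r² = 245/4 = 61.25.
The points at distance exactly r from the centre are Q, R — 2 points.

Q, R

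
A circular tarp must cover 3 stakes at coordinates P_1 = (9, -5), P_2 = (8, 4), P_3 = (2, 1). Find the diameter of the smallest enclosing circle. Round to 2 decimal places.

9.83

Side lengths²: P_1P_2² = 82, P_1P_3² = 85, P_2P_3² = 45.
Since P_1P_3² = 85 < 82 + 45 = 127, the triangle is acute, so the smallest enclosing circle is the circumcircle.
Circumcentre = (251/38, -27/38), r² = 17425/722.
Diameter = 2r = 2√(17425/722) ≈ 9.83.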